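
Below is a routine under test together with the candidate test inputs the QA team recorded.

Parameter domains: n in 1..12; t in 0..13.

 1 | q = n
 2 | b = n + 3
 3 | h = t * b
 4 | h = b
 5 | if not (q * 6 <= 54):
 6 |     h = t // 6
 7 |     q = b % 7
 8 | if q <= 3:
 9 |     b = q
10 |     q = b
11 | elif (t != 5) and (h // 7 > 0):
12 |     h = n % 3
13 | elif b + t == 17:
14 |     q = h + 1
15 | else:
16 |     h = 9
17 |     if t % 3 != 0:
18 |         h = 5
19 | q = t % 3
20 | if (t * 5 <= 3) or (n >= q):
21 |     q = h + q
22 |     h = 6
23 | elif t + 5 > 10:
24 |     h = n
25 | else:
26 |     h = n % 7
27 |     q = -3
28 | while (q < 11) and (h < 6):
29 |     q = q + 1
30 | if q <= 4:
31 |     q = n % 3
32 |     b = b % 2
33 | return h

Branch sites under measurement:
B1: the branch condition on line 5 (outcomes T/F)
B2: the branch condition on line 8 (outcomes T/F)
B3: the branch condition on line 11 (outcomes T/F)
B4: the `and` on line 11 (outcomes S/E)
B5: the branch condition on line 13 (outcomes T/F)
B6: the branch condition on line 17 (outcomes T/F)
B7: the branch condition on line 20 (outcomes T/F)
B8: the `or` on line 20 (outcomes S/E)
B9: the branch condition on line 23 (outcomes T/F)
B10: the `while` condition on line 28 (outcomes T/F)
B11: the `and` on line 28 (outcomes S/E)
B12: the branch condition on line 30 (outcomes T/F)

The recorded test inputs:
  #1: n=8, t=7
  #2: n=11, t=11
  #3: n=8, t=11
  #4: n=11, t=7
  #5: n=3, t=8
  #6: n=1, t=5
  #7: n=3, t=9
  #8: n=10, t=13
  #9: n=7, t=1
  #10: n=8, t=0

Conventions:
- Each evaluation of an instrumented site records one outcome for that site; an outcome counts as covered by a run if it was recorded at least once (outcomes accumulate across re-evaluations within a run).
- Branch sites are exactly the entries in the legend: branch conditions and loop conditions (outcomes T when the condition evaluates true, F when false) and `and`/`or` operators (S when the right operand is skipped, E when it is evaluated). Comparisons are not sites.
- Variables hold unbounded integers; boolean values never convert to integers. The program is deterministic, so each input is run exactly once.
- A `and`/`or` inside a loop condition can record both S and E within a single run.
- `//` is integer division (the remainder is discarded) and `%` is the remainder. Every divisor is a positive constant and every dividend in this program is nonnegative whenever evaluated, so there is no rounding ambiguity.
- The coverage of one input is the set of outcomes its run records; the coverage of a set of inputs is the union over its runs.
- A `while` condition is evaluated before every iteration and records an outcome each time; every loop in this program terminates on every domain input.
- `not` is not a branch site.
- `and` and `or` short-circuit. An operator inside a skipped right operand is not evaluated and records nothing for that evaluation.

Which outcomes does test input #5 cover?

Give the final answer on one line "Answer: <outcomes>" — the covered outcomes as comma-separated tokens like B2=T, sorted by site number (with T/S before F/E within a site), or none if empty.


Simulating input #5 (n=3, t=8) step by step:
  B1->F, B2->T, B8->E, B7->T, B11->E, B10->F, B12->F
as a set, this run covers: B1=F, B2=T, B7=T, B8=E, B10=F, B11=E, B12=F
Answer: B1=F, B2=T, B7=T, B8=E, B10=F, B11=E, B12=F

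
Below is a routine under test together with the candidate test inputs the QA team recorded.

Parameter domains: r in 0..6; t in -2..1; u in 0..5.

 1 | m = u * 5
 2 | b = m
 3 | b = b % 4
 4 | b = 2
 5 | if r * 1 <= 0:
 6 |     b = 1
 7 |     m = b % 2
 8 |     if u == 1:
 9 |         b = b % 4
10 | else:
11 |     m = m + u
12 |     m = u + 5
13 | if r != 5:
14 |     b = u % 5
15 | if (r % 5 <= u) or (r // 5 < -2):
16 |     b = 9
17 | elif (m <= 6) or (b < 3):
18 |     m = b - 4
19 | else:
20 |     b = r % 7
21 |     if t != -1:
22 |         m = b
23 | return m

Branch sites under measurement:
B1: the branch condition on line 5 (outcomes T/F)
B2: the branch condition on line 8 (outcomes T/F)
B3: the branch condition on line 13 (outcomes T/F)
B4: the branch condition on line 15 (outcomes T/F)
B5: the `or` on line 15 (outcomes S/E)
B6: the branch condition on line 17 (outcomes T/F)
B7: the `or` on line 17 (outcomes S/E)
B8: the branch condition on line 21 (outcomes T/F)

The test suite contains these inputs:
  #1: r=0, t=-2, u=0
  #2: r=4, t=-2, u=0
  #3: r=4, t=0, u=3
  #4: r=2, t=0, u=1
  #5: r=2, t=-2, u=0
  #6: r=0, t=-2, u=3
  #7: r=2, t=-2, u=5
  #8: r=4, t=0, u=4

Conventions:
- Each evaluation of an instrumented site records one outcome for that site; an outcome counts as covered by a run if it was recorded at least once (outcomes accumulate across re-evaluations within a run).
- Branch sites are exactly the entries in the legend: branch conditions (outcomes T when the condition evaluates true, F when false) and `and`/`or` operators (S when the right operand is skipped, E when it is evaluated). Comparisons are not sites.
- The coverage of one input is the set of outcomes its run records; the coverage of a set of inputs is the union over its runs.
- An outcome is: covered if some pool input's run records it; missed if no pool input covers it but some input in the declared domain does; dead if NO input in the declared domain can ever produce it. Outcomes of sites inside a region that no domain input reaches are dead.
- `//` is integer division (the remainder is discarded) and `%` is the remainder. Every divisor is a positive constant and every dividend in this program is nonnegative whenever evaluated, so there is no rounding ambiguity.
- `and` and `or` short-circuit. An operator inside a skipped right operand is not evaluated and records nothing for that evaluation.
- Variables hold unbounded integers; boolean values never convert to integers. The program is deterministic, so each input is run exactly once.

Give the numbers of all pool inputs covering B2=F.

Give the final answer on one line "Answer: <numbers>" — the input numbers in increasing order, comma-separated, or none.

input #1 (r=0, t=-2, u=0): hits B2=F
input #2 (r=4, t=-2, u=0): never hits B2=F
input #3 (r=4, t=0, u=3): never hits B2=F
input #4 (r=2, t=0, u=1): never hits B2=F
input #5 (r=2, t=-2, u=0): never hits B2=F
input #6 (r=0, t=-2, u=3): hits B2=F
input #7 (r=2, t=-2, u=5): never hits B2=F
input #8 (r=4, t=0, u=4): never hits B2=F

Answer: 1, 6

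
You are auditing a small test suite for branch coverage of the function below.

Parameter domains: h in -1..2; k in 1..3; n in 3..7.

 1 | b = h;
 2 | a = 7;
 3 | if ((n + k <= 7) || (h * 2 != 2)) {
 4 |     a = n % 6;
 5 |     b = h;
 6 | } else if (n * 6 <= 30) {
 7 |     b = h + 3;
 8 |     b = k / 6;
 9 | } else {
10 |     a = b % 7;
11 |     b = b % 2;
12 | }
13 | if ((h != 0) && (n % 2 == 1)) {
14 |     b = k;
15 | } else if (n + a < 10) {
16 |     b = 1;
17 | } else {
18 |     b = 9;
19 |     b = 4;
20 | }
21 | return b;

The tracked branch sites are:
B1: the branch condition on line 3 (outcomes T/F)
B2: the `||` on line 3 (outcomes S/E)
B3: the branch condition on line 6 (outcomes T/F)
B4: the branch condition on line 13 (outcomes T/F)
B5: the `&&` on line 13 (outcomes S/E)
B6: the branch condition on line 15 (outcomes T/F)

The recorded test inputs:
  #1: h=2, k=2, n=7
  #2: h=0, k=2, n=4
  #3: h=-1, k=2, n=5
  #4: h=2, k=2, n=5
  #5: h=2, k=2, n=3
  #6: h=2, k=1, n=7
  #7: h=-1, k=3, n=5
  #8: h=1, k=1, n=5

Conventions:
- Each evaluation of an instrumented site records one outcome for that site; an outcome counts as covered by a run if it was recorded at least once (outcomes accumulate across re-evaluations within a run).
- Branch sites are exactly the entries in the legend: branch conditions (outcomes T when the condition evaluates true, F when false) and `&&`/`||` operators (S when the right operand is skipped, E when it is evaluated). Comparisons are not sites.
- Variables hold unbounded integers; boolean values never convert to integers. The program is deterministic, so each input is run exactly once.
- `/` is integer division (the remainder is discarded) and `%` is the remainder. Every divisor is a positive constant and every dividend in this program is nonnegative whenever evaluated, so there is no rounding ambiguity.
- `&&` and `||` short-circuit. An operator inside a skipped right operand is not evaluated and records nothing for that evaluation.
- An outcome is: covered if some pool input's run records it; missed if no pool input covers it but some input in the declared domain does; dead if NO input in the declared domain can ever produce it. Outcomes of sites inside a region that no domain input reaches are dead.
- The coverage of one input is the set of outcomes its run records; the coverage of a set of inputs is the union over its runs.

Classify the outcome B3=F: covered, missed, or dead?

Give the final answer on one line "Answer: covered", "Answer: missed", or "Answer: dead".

no pool input records B3=F
but domain input (h=1, k=1, n=7) does record it -> reachable, so missed

Answer: missed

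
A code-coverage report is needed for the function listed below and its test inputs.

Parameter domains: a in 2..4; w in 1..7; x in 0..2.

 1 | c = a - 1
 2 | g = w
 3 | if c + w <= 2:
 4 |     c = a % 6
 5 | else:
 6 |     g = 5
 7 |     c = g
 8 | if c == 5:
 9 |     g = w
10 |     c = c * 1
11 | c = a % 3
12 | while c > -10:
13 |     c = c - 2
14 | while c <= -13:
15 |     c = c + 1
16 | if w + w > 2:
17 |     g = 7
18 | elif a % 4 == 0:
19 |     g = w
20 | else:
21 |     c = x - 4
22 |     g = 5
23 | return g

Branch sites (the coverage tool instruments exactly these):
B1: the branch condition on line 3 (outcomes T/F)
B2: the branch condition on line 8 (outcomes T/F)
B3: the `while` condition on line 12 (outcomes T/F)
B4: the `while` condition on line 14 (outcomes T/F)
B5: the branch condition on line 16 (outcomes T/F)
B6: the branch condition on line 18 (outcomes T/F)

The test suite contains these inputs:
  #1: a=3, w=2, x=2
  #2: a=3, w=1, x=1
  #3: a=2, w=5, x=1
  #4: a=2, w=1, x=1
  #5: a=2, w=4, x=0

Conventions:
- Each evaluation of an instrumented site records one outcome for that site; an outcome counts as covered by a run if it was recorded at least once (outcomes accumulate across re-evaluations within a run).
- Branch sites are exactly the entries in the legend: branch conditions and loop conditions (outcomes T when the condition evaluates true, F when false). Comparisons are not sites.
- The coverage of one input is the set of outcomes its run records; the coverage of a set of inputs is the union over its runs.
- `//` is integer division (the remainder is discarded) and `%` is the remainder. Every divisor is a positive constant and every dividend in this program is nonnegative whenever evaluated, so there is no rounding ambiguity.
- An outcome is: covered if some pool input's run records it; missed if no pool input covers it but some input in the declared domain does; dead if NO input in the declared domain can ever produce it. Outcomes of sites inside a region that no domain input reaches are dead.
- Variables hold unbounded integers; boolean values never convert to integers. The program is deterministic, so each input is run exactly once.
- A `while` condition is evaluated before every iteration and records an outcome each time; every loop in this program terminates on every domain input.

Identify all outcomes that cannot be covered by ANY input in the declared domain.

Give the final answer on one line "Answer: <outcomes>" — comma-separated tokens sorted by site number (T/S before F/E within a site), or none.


exhaustive pass over the 63-input domain:
  B4=T: no domain input ever produces it -> dead
  reachable outcomes have witnesses, e.g. B1=T (e.g. a=2, w=1, x=0), B1=F (e.g. a=2, w=2, x=0), B2=T (e.g. a=2, w=2, x=0), B2=F (e.g. a=2, w=1, x=0)
Answer: B4=T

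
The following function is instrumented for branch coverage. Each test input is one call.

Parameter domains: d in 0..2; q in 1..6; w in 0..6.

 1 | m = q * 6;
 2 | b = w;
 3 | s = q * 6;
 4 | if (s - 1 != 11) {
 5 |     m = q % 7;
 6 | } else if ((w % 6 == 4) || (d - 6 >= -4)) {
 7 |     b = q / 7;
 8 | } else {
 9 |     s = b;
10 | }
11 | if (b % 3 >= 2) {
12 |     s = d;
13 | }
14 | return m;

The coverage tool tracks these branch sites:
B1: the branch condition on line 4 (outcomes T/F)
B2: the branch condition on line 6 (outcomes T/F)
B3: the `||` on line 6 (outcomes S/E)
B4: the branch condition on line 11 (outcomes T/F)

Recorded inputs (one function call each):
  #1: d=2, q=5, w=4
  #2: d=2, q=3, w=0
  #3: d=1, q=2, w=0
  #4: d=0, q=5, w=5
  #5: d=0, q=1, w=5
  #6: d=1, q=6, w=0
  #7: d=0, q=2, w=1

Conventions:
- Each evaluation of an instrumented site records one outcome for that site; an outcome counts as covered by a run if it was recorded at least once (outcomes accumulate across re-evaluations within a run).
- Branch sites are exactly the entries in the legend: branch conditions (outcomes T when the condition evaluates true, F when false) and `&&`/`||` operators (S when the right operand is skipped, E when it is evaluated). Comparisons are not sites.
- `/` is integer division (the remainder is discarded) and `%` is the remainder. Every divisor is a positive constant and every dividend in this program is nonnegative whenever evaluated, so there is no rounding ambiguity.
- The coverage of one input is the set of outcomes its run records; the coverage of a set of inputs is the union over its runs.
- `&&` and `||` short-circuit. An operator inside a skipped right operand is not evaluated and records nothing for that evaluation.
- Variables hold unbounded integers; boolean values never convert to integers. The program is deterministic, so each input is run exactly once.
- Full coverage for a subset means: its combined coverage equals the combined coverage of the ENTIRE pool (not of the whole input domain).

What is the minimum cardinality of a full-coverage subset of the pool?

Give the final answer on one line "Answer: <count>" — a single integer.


input #1, d=2, q=5, w=4: events B1->T, B4->F; outcomes B1=T, B4=F
input #2, d=2, q=3, w=0: events B1->T, B4->F; outcomes B1=T, B4=F
input #3, d=1, q=2, w=0: events B1->F, B3->E, B2->F, B4->F; outcomes B1=F, B2=F, B3=E, B4=F
input #4, d=0, q=5, w=5: events B1->T, B4->T; outcomes B1=T, B4=T
input #5, d=0, q=1, w=5: events B1->T, B4->T; outcomes B1=T, B4=T
input #6, d=1, q=6, w=0: events B1->T, B4->F; outcomes B1=T, B4=F
input #7, d=0, q=2, w=1: events B1->F, B3->E, B2->F, B4->F; outcomes B1=F, B2=F, B3=E, B4=F
union over all inputs: B1=T, B1=F, B2=F, B3=E, B4=T, B4=F (6 outcomes)
no size-1 subset reaches all 6 outcomes (best union: 4/6)
size 2: inputs {3, 4} cover all 6 outcomes, and no lexicographically smaller subset of this size does
Answer: 2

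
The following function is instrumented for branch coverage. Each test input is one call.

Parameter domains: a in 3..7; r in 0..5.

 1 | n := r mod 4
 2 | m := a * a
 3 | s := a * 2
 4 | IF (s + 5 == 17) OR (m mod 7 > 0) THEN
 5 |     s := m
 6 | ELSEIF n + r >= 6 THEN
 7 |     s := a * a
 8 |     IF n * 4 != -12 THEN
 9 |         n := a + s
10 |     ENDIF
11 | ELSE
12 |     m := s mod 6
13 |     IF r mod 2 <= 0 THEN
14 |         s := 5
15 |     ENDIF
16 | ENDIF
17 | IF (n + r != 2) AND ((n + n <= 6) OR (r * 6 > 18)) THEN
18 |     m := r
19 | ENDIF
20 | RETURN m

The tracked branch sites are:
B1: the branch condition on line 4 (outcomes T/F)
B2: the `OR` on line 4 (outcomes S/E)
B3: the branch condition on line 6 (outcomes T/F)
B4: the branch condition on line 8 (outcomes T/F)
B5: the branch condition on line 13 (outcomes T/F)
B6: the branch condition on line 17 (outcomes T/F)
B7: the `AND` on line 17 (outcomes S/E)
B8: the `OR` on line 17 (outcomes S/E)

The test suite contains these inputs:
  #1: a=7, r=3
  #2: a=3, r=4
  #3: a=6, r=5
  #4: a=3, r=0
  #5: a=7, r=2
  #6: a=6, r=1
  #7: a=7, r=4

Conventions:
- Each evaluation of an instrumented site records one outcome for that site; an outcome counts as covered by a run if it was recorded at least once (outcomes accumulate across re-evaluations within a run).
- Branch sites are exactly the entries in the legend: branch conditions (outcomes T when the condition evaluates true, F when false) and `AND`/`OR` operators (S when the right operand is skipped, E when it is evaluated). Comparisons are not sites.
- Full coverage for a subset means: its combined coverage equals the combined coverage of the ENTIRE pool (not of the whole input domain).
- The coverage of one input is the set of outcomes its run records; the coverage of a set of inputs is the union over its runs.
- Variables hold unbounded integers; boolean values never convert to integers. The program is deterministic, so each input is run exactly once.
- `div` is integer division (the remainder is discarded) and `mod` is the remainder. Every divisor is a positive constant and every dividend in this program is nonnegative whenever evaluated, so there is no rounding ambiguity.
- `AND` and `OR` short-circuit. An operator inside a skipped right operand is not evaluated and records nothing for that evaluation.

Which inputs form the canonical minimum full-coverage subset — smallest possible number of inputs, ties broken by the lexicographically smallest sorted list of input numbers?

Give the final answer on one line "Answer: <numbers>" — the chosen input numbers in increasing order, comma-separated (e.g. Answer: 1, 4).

test 1 (a=7, r=3) hits B1=F, B2=E, B3=T, B4=T, B6=F, B7=E, B8=E
test 2 (a=3, r=4) hits B1=T, B2=E, B6=T, B7=E, B8=S
test 3 (a=6, r=5) hits B1=T, B2=S, B6=T, B7=E, B8=S
test 4 (a=3, r=0) hits B1=T, B2=E, B6=T, B7=E, B8=S
test 5 (a=7, r=2) hits B1=F, B2=E, B3=F, B5=T, B6=T, B7=E, B8=S
test 6 (a=6, r=1) hits B1=T, B2=S, B6=F, B7=S
test 7 (a=7, r=4) hits B1=F, B2=E, B3=F, B5=T, B6=T, B7=E, B8=S
pool-wide coverage (14 outcomes): B1=T, B1=F, B2=S, B2=E, B3=T, B3=F, B4=T, B5=T, B6=T, B6=F, B7=S, B7=E, B8=S, B8=E
checked all size-1 subsets: none covers 14 outcomes (max 7/14)
checked all size-2 subsets: none covers 14 outcomes (max 11/14)
inputs {1, 5, 6} (size 3) cover everything; no size-3 subset with a lexicographically smaller index list covers all 14

Answer: 1, 5, 6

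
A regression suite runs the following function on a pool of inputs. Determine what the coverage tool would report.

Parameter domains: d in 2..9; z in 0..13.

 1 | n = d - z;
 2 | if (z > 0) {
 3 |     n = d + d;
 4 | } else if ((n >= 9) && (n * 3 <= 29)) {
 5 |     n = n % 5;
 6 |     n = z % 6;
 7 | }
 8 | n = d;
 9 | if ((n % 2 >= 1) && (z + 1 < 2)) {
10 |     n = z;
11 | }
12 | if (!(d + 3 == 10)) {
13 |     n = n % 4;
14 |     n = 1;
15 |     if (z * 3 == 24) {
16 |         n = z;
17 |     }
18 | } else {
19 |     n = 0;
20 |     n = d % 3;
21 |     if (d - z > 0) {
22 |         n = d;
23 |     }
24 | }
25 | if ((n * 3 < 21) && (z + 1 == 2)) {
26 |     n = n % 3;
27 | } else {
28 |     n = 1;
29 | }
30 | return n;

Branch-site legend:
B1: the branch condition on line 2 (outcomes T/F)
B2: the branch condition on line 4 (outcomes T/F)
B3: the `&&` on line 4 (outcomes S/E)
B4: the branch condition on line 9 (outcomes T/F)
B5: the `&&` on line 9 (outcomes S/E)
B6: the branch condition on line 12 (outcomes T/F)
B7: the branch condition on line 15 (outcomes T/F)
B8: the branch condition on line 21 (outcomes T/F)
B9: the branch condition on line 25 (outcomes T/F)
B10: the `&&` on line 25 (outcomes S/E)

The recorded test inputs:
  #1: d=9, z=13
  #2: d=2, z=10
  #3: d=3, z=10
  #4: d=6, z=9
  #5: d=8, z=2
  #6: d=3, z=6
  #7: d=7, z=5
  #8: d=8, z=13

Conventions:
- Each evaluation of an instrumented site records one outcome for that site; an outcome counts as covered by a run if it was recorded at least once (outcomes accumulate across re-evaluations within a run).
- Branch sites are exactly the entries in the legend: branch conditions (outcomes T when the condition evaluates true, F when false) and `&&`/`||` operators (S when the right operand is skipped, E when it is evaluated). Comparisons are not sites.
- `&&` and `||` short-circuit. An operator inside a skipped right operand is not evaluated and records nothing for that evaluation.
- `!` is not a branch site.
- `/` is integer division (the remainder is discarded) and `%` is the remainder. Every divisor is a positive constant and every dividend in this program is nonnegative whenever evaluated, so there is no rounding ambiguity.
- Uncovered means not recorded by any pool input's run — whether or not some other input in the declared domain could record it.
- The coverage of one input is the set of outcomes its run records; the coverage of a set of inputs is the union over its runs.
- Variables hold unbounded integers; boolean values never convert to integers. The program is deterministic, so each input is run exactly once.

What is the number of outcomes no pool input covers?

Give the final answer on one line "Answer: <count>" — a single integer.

test 1 (d=9, z=13) fires B1->T, B5->E, B4->F, B6->T, B7->F, B10->E, B9->F; hits B1=T, B4=F, B5=E, B6=T, B7=F, B9=F, B10=E
test 2 (d=2, z=10) fires B1->T, B5->S, B4->F, B6->T, B7->F, B10->E, B9->F; hits B1=T, B4=F, B5=S, B6=T, B7=F, B9=F, B10=E
test 3 (d=3, z=10) fires B1->T, B5->E, B4->F, B6->T, B7->F, B10->E, B9->F; hits B1=T, B4=F, B5=E, B6=T, B7=F, B9=F, B10=E
test 4 (d=6, z=9) fires B1->T, B5->S, B4->F, B6->T, B7->F, B10->E, B9->F; hits B1=T, B4=F, B5=S, B6=T, B7=F, B9=F, B10=E
test 5 (d=8, z=2) fires B1->T, B5->S, B4->F, B6->T, B7->F, B10->E, B9->F; hits B1=T, B4=F, B5=S, B6=T, B7=F, B9=F, B10=E
test 6 (d=3, z=6) fires B1->T, B5->E, B4->F, B6->T, B7->F, B10->E, B9->F; hits B1=T, B4=F, B5=E, B6=T, B7=F, B9=F, B10=E
test 7 (d=7, z=5) fires B1->T, B5->E, B4->F, B6->F, B8->T, B10->S, B9->F; hits B1=T, B4=F, B5=E, B6=F, B8=T, B9=F, B10=S
test 8 (d=8, z=13) fires B1->T, B5->S, B4->F, B6->T, B7->F, B10->E, B9->F; hits B1=T, B4=F, B5=S, B6=T, B7=F, B9=F, B10=E
union over the pool: B1=T, B4=F, B5=S, B5=E, B6=T, B6=F, B7=F, B8=T, B9=F, B10=S, B10=E
uncovered (9 of 20): B1=F, B2=T, B2=F, B3=S, B3=E, B4=T, B7=T, B8=F, B9=T

Answer: 9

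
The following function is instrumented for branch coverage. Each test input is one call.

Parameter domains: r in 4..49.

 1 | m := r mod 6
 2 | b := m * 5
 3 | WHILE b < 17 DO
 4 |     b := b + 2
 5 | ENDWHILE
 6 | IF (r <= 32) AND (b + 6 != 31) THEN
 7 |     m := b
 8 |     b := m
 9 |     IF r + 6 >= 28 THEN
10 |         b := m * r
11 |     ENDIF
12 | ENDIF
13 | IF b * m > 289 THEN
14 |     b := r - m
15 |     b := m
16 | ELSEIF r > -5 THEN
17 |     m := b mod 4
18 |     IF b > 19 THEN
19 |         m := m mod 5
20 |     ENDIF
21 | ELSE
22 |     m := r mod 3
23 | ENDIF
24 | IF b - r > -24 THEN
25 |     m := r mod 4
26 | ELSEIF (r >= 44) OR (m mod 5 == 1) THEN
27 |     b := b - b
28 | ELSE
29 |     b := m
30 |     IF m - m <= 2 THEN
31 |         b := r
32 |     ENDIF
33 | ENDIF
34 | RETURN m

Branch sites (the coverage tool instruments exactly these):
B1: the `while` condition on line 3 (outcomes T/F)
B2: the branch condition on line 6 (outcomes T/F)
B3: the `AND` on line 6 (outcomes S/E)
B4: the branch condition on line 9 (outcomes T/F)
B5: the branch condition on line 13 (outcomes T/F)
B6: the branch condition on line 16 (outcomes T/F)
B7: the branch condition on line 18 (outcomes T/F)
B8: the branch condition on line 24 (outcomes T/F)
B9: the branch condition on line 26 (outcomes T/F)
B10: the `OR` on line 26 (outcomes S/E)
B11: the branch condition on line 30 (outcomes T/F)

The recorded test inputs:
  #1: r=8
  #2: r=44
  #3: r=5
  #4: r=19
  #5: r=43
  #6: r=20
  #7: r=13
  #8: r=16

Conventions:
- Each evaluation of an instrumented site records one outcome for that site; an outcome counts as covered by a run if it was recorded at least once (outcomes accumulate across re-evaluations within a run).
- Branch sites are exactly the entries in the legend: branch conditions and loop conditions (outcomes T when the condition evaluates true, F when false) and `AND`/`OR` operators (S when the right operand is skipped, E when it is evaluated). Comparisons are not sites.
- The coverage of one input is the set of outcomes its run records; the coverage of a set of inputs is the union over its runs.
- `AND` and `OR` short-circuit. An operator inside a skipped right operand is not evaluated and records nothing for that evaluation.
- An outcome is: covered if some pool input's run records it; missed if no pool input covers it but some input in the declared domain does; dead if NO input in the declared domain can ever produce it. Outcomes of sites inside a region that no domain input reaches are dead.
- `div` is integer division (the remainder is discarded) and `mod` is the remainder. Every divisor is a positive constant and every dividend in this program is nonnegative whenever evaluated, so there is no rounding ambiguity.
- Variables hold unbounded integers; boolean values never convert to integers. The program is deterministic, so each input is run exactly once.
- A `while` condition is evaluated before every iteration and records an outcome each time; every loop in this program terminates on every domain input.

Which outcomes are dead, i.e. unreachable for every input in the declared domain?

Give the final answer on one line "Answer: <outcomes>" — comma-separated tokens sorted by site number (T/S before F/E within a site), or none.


sweeping the full domain (46 inputs) for each outcome:
  B6=F: never recorded by any domain input -> dead
  B11=F: never recorded by any domain input -> dead
  reachable outcomes have witnesses, e.g. B1=T (e.g. r=6), B1=F (e.g. r=4), B2=T (e.g. r=4), B2=F (e.g. r=5)
Answer: B6=F, B11=F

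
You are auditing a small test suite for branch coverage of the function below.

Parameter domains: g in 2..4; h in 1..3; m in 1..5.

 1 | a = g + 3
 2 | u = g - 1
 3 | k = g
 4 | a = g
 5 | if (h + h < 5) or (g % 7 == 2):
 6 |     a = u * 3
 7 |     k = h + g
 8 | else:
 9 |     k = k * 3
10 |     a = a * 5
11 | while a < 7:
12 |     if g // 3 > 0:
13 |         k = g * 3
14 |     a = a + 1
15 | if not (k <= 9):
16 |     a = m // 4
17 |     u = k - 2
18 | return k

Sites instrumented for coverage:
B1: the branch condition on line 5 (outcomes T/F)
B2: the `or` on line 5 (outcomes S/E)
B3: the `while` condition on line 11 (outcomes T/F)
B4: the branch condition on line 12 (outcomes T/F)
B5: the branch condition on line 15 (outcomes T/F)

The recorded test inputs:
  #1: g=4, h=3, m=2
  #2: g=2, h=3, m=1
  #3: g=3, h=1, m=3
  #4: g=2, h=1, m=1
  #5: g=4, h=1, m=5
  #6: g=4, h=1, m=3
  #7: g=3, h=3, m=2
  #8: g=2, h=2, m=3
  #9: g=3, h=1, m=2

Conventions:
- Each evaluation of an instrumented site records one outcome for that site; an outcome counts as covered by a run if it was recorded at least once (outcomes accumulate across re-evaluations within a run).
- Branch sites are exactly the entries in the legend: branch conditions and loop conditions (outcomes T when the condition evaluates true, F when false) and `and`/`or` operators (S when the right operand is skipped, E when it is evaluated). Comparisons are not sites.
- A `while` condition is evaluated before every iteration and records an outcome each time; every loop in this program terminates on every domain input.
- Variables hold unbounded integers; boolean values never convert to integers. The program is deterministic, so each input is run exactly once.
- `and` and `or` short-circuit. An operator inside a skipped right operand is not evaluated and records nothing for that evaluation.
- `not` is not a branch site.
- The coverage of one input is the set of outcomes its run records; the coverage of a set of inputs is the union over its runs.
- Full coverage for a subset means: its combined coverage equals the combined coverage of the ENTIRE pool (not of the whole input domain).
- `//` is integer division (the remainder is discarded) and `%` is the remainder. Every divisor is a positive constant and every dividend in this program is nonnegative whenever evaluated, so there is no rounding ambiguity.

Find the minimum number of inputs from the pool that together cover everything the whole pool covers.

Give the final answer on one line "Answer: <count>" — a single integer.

#1 (g=4, h=3, m=2) -> covered: B1=F, B2=E, B3=F, B5=T
#2 (g=2, h=3, m=1) -> covered: B1=T, B2=E, B3=T, B3=F, B4=F, B5=F
#3 (g=3, h=1, m=3) -> covered: B1=T, B2=S, B3=T, B3=F, B4=T, B5=F
#4 (g=2, h=1, m=1) -> covered: B1=T, B2=S, B3=T, B3=F, B4=F, B5=F
#5 (g=4, h=1, m=5) -> covered: B1=T, B2=S, B3=F, B5=F
#6 (g=4, h=1, m=3) -> covered: B1=T, B2=S, B3=F, B5=F
#7 (g=3, h=3, m=2) -> covered: B1=F, B2=E, B3=F, B5=F
#8 (g=2, h=2, m=3) -> covered: B1=T, B2=S, B3=T, B3=F, B4=F, B5=F
#9 (g=3, h=1, m=2) -> covered: B1=T, B2=S, B3=T, B3=F, B4=T, B5=F
the full pool covers 10 outcomes: B1=T, B1=F, B2=S, B2=E, B3=T, B3=F, B4=T, B4=F, B5=T, B5=F
checked all size-1 subsets: none covers 10 outcomes (max 6/10)
checked all size-2 subsets: none covers 10 outcomes (max 9/10)
inputs {1, 2, 3} (size 3) cover everything; no size-3 subset with a lexicographically smaller index list covers all 10

Answer: 3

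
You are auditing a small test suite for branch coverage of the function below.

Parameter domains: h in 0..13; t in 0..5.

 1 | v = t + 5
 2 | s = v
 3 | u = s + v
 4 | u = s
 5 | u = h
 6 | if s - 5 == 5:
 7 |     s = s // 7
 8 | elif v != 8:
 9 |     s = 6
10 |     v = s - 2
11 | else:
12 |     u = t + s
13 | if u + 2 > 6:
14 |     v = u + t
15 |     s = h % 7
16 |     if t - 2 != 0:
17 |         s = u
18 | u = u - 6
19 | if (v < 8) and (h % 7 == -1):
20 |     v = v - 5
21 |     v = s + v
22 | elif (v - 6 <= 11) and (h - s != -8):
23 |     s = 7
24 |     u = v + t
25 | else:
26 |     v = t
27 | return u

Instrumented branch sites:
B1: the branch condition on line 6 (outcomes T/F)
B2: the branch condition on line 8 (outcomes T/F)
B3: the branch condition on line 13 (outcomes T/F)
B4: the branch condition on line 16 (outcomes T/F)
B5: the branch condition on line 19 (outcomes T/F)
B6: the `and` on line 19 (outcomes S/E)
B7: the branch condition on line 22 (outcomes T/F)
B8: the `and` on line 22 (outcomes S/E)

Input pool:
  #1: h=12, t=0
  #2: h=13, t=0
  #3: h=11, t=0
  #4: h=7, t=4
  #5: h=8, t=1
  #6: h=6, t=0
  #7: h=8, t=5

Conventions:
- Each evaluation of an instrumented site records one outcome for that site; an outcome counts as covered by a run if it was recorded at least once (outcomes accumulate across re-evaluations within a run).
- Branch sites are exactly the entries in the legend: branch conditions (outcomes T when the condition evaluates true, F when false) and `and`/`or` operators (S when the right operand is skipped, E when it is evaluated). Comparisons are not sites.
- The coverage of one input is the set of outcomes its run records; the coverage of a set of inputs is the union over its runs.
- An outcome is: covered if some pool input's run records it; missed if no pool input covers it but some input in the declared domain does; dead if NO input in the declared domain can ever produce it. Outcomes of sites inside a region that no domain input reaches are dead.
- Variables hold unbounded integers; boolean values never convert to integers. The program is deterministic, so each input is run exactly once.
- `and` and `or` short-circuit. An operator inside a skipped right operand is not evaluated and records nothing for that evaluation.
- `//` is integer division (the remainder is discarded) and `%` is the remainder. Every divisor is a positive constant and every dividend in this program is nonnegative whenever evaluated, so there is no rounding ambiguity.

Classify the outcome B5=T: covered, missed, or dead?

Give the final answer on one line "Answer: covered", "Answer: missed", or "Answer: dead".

no pool input records B5=T
checking all 84 inputs in the declared domain: B5=T is never recorded -> dead

Answer: dead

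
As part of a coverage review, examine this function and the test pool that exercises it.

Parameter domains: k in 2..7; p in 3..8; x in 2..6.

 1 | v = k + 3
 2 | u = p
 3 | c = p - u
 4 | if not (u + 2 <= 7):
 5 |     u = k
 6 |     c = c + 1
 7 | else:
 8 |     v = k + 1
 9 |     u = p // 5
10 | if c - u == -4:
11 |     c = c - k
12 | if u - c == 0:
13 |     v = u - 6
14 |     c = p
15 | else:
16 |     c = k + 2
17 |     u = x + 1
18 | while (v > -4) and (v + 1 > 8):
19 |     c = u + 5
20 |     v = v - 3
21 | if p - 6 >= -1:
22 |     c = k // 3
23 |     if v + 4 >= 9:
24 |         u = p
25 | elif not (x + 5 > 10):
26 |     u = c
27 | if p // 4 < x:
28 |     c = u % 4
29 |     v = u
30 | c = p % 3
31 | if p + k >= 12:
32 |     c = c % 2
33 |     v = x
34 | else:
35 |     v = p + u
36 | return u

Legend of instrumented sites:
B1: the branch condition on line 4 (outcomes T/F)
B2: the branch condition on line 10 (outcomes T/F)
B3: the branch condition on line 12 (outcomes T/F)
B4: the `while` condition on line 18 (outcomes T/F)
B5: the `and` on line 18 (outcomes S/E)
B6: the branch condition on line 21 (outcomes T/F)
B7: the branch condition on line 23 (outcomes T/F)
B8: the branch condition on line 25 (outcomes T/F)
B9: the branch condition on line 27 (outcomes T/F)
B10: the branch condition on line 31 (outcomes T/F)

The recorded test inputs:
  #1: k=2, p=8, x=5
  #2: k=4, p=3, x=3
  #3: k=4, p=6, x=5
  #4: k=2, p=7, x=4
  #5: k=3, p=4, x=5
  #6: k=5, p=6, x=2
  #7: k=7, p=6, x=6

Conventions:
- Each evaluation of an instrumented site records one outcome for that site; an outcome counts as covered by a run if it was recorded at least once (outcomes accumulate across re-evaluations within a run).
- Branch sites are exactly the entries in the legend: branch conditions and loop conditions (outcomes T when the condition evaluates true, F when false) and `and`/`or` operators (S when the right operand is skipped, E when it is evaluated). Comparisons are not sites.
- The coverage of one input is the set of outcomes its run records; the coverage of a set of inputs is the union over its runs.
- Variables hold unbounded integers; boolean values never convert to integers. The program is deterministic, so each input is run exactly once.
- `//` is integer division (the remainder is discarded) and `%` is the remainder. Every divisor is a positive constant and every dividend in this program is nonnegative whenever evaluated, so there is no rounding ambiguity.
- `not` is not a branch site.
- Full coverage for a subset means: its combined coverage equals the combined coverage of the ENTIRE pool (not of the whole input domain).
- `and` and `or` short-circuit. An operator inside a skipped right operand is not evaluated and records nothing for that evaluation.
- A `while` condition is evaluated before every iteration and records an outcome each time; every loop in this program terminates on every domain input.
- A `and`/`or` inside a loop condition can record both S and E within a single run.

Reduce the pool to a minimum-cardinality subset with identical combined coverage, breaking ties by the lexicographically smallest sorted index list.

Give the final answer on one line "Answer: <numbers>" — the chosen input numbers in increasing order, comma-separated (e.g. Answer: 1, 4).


input #1 (k=2, p=8, x=5): covers B1=T, B2=F, B3=F, B4=F, B5=E, B6=T, B7=T, B9=T, B10=F
input #2 (k=4, p=3, x=3): covers B1=F, B2=F, B3=T, B4=F, B5=S, B6=F, B8=T, B9=T, B10=F
input #3 (k=4, p=6, x=5): covers B1=T, B2=F, B3=F, B4=F, B5=E, B6=T, B7=T, B9=T, B10=F
input #4 (k=2, p=7, x=4): covers B1=T, B2=F, B3=F, B4=F, B5=E, B6=T, B7=T, B9=T, B10=F
input #5 (k=3, p=4, x=5): covers B1=F, B2=F, B3=T, B4=F, B5=S, B6=F, B8=T, B9=T, B10=F
input #6 (k=5, p=6, x=2): covers B1=T, B2=T, B3=F, B4=T, B4=F, B5=E, B6=T, B7=T, B9=T, B10=F
input #7 (k=7, p=6, x=6): covers B1=T, B2=F, B3=F, B4=T, B4=F, B5=E, B6=T, B7=T, B9=T, B10=T
pool-wide coverage (17 outcomes): B1=T, B1=F, B2=T, B2=F, B3=T, B3=F, B4=T, B4=F, B5=S, B5=E, B6=T, B6=F, B7=T, B8=T, B9=T, B10=T, B10=F
checked all size-1 subsets: none covers 17 outcomes (max 10/17)
checked all size-2 subsets: none covers 17 outcomes (max 16/17)
the canonical winner is {2, 6, 7}: size 3, full 17-outcome coverage, earliest index list among size-3 covers
Answer: 2, 6, 7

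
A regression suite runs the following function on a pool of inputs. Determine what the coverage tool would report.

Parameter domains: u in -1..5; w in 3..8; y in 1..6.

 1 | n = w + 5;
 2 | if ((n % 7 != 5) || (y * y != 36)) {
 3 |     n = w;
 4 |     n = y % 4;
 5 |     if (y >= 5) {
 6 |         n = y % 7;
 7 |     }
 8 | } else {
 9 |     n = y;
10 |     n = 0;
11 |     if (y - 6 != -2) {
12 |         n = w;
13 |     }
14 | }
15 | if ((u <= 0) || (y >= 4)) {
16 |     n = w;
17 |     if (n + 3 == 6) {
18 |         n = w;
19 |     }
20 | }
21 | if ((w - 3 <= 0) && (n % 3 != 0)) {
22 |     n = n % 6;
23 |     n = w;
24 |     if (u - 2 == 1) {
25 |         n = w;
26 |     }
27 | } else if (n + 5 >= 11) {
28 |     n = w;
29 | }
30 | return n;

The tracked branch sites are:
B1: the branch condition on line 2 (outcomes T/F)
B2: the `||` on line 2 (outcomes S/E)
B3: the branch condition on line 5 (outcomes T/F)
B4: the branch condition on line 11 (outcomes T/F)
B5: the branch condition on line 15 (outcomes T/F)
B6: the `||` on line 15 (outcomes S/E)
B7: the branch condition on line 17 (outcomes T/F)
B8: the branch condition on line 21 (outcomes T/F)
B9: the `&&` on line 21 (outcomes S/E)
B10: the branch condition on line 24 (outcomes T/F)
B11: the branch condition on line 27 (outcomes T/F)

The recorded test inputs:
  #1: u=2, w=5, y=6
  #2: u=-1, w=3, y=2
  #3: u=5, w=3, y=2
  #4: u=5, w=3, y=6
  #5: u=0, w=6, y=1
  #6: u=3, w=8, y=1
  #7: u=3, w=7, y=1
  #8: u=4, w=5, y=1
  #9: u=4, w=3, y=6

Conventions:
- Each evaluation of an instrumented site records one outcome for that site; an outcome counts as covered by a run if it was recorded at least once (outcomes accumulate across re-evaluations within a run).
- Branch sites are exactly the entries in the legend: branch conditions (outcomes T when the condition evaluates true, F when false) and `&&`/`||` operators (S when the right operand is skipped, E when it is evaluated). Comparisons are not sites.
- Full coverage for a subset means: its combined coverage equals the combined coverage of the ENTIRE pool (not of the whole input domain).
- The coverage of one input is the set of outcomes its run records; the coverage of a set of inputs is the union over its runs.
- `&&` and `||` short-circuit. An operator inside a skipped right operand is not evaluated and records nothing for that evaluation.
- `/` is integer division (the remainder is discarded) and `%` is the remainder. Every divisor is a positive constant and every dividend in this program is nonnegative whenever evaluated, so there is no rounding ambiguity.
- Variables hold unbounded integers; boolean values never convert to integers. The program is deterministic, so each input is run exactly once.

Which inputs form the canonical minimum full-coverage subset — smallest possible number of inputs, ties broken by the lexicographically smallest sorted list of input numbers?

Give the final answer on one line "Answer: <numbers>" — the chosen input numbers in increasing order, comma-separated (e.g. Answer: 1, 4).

test 1 (u=2, w=5, y=6) hits B1=T, B2=S, B3=T, B5=T, B6=E, B7=F, B8=F, B9=S, B11=F
test 2 (u=-1, w=3, y=2) hits B1=T, B2=S, B3=F, B5=T, B6=S, B7=T, B8=F, B9=E, B11=F
test 3 (u=5, w=3, y=2) hits B1=T, B2=S, B3=F, B5=F, B6=E, B8=T, B9=E, B10=F
test 4 (u=5, w=3, y=6) hits B1=T, B2=S, B3=T, B5=T, B6=E, B7=T, B8=F, B9=E, B11=F
test 5 (u=0, w=6, y=1) hits B1=T, B2=S, B3=F, B5=T, B6=S, B7=F, B8=F, B9=S, B11=T
test 6 (u=3, w=8, y=1) hits B1=T, B2=S, B3=F, B5=F, B6=E, B8=F, B9=S, B11=F
test 7 (u=3, w=7, y=1) hits B1=T, B2=E, B3=F, B5=F, B6=E, B8=F, B9=S, B11=F
test 8 (u=4, w=5, y=1) hits B1=T, B2=S, B3=F, B5=F, B6=E, B8=F, B9=S, B11=F
test 9 (u=4, w=3, y=6) hits B1=T, B2=S, B3=T, B5=T, B6=E, B7=T, B8=F, B9=E, B11=F
together the pool reaches 18 outcomes: B1=T, B2=S, B2=E, B3=T, B3=F, B5=T, B5=F, B6=S, B6=E, B7=T, B7=F, B8=T, B8=F, B9=S, B9=E, B10=F, B11=T, B11=F
size 1 is not enough: best union over all size-1 subsets is 9/18
size 2 is not enough: best union over all size-2 subsets is 14/18
size 3 is not enough: best union over all size-3 subsets is 17/18
inputs {3, 4, 5, 7} (size 4) cover everything; no size-4 subset with a lexicographically smaller index list covers all 18

Answer: 3, 4, 5, 7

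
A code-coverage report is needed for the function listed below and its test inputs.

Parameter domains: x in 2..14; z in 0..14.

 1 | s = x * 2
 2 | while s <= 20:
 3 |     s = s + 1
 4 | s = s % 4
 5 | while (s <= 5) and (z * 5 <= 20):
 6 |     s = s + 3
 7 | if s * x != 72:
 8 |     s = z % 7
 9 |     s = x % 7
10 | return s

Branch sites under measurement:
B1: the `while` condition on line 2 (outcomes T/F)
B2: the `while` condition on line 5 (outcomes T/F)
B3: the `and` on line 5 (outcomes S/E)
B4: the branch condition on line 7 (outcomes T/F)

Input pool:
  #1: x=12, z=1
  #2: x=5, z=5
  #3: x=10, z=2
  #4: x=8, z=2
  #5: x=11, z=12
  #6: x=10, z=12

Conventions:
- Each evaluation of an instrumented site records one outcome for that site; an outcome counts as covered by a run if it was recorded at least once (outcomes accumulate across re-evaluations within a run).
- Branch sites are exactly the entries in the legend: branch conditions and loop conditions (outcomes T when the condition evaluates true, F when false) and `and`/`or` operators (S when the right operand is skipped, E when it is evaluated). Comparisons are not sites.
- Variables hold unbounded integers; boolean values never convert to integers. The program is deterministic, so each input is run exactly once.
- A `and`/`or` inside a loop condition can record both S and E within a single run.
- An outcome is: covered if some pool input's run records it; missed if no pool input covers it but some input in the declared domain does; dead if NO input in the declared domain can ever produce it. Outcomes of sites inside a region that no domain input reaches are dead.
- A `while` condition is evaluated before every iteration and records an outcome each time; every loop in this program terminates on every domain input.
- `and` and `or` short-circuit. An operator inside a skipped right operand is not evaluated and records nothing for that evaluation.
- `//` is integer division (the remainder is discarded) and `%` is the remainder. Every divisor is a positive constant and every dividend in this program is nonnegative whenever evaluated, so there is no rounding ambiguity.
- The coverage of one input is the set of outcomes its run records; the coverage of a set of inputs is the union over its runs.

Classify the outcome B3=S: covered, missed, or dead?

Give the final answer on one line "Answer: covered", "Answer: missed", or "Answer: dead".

B3=S is recorded by pool input(s) 1, 3, 4 -> covered

Answer: covered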